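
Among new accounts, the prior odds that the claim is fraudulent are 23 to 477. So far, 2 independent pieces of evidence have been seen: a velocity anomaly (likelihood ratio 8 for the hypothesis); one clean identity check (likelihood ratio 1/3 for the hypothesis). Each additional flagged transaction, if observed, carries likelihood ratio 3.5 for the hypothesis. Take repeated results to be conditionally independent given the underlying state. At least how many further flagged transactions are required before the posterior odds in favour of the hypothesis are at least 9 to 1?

4

Prior odds = 23/477.
Combined Bayes factor of the evidence already in hand = 8 × (1/3) = 8/3.
Odds after that evidence = (23/477) × 8/3 = 184/1431.
Target odds = 9.
Need 3.5ⁿ ≥ 9 ÷ (184/1431) = 12879/184.
3.5³ = 42.875 falls short of 12879/184 but 3.5⁴ = 150.0625 reaches it, so n = 4.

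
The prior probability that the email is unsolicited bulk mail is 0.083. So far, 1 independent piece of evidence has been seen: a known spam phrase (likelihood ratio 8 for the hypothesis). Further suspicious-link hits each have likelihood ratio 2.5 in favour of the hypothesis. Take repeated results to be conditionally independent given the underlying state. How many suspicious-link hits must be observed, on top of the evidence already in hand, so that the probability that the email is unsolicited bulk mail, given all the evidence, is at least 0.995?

7

Prior odds = 0.083/0.917 = 83/917.
Bayes factor of the evidence already in hand = 8.
Odds after that evidence = (83/917) × 8 = 664/917.
Target odds = 0.995/0.005 = 199.
Need 2.5ⁿ ≥ 199 ÷ (664/917) = 182483/664.
2.5⁶ = 244.140625 falls short of 182483/664 but 2.5⁷ = 610.3515625 reaches it, so n = 7.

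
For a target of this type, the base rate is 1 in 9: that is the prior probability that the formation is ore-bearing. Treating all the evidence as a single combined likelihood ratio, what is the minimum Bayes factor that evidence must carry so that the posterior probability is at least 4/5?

Prior odds = (1/9)/(8/9) = 0.125.
Target odds = 0.8/0.2 = 4.
Required Bayes factor = 4 ÷ 0.125 = 32.

32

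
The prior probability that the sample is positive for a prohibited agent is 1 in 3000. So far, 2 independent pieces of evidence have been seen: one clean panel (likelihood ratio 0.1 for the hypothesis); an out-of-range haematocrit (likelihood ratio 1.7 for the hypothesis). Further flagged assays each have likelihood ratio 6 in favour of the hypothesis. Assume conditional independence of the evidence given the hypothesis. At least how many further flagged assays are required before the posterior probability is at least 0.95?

8

Prior odds = (1/3000)/(2999/3000) = 1/2999.
Combined Bayes factor of the evidence already in hand = 0.1 × 1.7 = 0.17.
Odds after that evidence = (1/2999) × 0.17 = 17/299900.
Target odds = 0.95/0.05 = 19.
Need 6ⁿ ≥ 19 ÷ (17/299900) = 5698100/17.
6⁷ = 279936 falls short of 5698100/17 but 6⁸ = 1679616 reaches it, so n = 8.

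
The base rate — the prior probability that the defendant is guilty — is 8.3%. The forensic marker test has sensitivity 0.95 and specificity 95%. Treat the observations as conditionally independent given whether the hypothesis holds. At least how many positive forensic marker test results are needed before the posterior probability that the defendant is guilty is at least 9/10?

Prior odds = 0.083/0.917 = 83/917.
False-positive rate = 1 − 0.95 = 0.05; likelihood ratio of a positive = 0.95/0.05 = 19.
Target odds: 0.9 ÷ 0.1 = 9.
Need (83/917) × 19ⁿ ≥ 9, i.e. 19ⁿ ≥ 8253/83.
19¹ = 19 falls short of 8253/83 but 19² = 361 reaches it, so n = 2.

2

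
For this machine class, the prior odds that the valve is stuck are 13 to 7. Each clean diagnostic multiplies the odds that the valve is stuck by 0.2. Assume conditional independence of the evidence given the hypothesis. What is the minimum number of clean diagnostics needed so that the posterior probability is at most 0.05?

3

Prior odds = 13/7.
Likelihood ratio per clean diagnostic = 0.2.
Target odds: 0.05 ÷ 0.95 = 1/19.
Need (13/7) × 0.2ⁿ ≤ 1/19, i.e. 0.2ⁿ ≤ 7/247.
0.2² = 0.04 is still above 7/247 but 0.2³ = 0.008 is at or below it, so n = 3.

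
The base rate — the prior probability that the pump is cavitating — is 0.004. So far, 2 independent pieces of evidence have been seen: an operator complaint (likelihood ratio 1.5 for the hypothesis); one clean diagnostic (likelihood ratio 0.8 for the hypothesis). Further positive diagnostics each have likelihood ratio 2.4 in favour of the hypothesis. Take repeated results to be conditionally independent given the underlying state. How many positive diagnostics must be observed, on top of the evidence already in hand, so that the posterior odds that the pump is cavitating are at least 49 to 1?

11

Prior odds = 0.004/0.996 = 1/249.
Combined Bayes factor of the evidence already in hand = 1.5 × 0.8 = 1.2.
Odds after that evidence = (1/249) × 1.2 = 2/415.
Target odds = 49.
Need 2.4ⁿ ≥ 49 ÷ (2/415) = 10167.5.
2.4¹⁰ ≈6340.34 falls short of 10167.5 but 2.4¹¹ ≈15216.8 reaches it, so n = 11.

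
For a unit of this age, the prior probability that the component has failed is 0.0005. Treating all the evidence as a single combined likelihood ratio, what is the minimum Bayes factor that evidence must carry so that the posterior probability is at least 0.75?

Prior odds = 0.0005/0.9995 = 1/1999.
Target odds = 0.75/0.25 = 3.
Required Bayes factor = 3 ÷ (1/1999) = 5997.

5997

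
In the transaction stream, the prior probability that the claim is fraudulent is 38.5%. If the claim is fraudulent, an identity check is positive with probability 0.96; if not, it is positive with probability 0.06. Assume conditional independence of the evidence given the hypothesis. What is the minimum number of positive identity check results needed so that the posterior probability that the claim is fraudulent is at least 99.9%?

Prior odds = 0.385/0.615 = 77/123.
Likelihood ratio of a positive = 0.96/0.06 = 16.
Target posterior odds = 0.999/0.001 = 999.
Need (77/123) × 16ⁿ ≥ 999, i.e. 16ⁿ ≥ 122877/77.
16² = 256 falls short of 122877/77 but 16³ = 4096 reaches it, so n = 3.

3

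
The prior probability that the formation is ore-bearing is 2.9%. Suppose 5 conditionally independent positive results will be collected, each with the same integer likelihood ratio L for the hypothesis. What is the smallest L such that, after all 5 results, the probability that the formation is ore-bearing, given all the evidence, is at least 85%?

3

Prior odds = 0.029/0.971 = 29/971.
Target odds = 0.85/0.15 = 17/3.
Need L⁵ ≥ 17/3 ÷ (29/971) = 16507/87.
2⁵ = 32 < 16507/87 ≤ 243 = 3⁵, so L = 3.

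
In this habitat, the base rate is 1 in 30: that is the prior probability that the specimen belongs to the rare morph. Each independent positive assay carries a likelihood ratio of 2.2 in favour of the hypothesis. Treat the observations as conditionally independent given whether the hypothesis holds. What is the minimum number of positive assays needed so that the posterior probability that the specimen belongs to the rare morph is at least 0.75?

Prior odds = (1/30)/(29/30) = 1/29.
Likelihood ratio per positive assay = 2.2.
Target odds: 0.75 ÷ 0.25 = 3.
Require 2.2ⁿ ≥ 3 ÷ (1/29) = 87.
2.2⁵ = 51.53632 falls short of 87 but 2.2⁶ = 1771561/15625 reaches it, so n = 6.

6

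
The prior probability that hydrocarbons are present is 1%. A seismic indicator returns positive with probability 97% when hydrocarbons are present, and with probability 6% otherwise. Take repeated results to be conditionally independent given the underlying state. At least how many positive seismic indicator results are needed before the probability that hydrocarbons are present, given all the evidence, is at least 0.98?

4

Prior odds = 0.01/0.99 = 1/99.
Likelihood ratio of a positive result = 0.97/0.06 = 97/6.
Target posterior odds = 0.98/0.02 = 49.
Need (1/99) × (97/6)ⁿ ≥ 49, i.e. (97/6)ⁿ ≥ 4851.
(97/6)³ = 912673/216 falls short of 4851 but (97/6)⁴ = 88529281/1296 reaches it, so n = 4.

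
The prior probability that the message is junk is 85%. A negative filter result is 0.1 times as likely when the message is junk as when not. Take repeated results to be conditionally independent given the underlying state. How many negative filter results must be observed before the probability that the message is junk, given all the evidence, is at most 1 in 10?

Prior odds = 0.85/0.15 = 17/3.
Likelihood ratio per negative filter result = 0.1.
Target posterior odds = 0.1/0.9 = 1/9.
Require 0.1ⁿ ≤ 1/9 ÷ (17/3) = 1/51.
0.1¹ = 0.1 is still above 1/51 but 0.1² = 0.01 is at or below it, so n = 2.

2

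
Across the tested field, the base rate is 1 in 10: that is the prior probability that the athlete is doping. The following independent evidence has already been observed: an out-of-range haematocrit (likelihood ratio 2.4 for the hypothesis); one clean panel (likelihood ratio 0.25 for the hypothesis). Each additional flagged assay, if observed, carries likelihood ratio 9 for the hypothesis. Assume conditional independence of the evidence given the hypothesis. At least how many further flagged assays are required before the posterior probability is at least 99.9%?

5

Prior odds = 0.1/0.9 = 1/9.
Combined Bayes factor of the evidence already in hand = 2.4 × 0.25 = 0.6.
Odds after that evidence = (1/9) × 0.6 = 1/15.
Target odds = 0.999/0.001 = 999.
Need 9ⁿ ≥ 999 ÷ (1/15) = 14985.
9⁴ = 6561 falls short of 14985 but 9⁵ = 59049 reaches it, so n = 5.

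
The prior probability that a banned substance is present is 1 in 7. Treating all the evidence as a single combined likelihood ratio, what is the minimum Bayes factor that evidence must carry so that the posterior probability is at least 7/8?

42

Prior odds = (1/7)/(6/7) = 1/6.
Target odds = 0.875/0.125 = 7.
Required Bayes factor = 7 ÷ (1/6) = 42.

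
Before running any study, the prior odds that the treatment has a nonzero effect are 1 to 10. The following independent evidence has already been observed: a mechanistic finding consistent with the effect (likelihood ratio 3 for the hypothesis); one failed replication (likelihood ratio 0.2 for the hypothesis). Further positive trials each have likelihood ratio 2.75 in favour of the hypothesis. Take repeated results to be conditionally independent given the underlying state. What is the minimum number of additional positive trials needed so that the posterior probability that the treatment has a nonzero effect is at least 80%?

Prior odds = 0.1.
Combined Bayes factor of the evidence already in hand = 3 × 0.2 = 0.6.
Odds after that evidence = 0.1 × 0.6 = 0.06.
Target odds = 0.8/0.2 = 4.
Need 2.75ⁿ ≥ 4 ÷ 0.06 = 200/3.
2.75⁴ = 57.19140625 falls short of 200/3 but 2.75⁵ = 161051/1024 reaches it, so n = 5.

5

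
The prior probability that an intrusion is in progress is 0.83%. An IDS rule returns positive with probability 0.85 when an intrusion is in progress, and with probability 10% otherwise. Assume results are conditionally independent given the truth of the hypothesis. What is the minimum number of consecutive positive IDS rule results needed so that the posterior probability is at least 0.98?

5

Prior odds: 0.0083 ÷ 0.9917 = 83/9917.
Likelihood ratio of a positive result = 0.85/0.1 = 8.5.
Target posterior odds = 0.98/0.02 = 49.
Need (83/9917) × 8.5ⁿ ≥ 49, i.e. 8.5ⁿ ≥ 485933/83.
8.5⁴ = 5220.0625 falls short of 485933/83 but 8.5⁵ = 44370.53125 reaches it, so n = 5.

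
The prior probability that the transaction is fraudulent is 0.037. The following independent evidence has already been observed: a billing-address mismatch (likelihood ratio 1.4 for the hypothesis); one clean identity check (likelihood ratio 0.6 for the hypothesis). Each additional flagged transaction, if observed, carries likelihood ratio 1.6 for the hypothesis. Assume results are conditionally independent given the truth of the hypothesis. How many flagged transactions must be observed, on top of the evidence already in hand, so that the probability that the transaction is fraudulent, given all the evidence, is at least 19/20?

Prior odds = 0.037/0.963 = 37/963.
Combined Bayes factor of the evidence already in hand = 1.4 × 0.6 = 0.84.
Odds after that evidence = (37/963) × 0.84 = 259/8025.
Target odds = 0.95/0.05 = 19.
Need 1.6ⁿ ≥ 19 ÷ (259/8025) = 152475/259.
1.6¹³ ≈450.36 falls short of 152475/259 but 1.6¹⁴ ≈720.576 reaches it, so n = 14.

14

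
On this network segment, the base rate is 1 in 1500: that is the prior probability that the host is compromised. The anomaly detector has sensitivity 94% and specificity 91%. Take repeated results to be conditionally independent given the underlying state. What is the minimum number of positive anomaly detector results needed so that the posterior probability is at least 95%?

Prior odds: (1/1500) ÷ (1499/1500) = 1/1499.
False-positive rate = 1 − 0.91 = 0.09; likelihood ratio of a positive = 0.94/0.09 = 94/9.
Target posterior odds = 0.95/0.05 = 19.
Need (1/1499) × (94/9)ⁿ ≥ 19, i.e. (94/9)ⁿ ≥ 28481.
(94/9)⁴ = 78074896/6561 falls short of 28481 but (94/9)⁵ ≈124287 reaches it, so n = 5.

5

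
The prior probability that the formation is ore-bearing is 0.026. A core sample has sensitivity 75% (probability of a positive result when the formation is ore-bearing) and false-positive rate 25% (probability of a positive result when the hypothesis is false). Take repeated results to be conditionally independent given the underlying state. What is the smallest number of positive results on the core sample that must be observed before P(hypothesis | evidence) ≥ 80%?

5

Prior odds = 0.026/0.974 = 13/487.
Likelihood ratio of a positive result = 0.75/0.25 = 3.
Target posterior odds = 0.8/0.2 = 4.
Require 3ⁿ ≥ 4 ÷ (13/487) = 1948/13.
3⁴ = 81 falls short of 1948/13 but 3⁵ = 243 reaches it, so n = 5.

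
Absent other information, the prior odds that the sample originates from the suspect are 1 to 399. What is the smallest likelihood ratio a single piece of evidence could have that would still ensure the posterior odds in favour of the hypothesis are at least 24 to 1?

9576

Prior odds = 1/399.
Target odds = 24.
Required Bayes factor = 24 ÷ (1/399) = 9576.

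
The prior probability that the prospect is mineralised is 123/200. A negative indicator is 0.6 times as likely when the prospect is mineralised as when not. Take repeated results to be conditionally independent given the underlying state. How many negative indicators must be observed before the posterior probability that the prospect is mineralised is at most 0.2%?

14

Prior odds = 0.615/0.385 = 123/77.
Likelihood ratio per negative indicator = 0.6.
Target odds: 0.002 ÷ 0.998 = 1/499.
Require 0.6ⁿ ≤ 1/499 ÷ (123/77) = 77/61377.
0.6¹³ ≈0.00130607 is still above 77/61377 but 0.6¹⁴ ≈0.000783642 is at or below it, so n = 14.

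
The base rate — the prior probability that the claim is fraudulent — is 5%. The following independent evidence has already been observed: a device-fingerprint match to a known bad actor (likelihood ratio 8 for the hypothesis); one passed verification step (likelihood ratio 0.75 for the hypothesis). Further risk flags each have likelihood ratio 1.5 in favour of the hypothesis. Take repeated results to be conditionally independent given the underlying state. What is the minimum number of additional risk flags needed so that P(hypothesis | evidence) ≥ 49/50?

13

Prior odds = 0.05/0.95 = 1/19.
Combined Bayes factor of the evidence already in hand = 8 × 0.75 = 6.
Odds after that evidence = (1/19) × 6 = 6/19.
Target odds = 0.98/0.02 = 49.
Need 1.5ⁿ ≥ 49 ÷ (6/19) = 931/6.
1.5¹² = 531441/4096 falls short of 931/6 but 1.5¹³ = 1594323/8192 reaches it, so n = 13.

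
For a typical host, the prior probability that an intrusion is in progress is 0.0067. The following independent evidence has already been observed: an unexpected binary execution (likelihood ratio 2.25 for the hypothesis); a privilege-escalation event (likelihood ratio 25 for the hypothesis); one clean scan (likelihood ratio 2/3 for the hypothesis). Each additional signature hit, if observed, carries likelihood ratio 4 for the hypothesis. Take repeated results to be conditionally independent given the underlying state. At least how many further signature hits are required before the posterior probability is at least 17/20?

Prior odds = 0.0067/0.9933 = 67/9933.
Combined Bayes factor of the evidence already in hand = 2.25 × 25 × (2/3) = 37.5.
Odds after that evidence = (67/9933) × 37.5 = 1675/6622.
Target odds = 0.85/0.15 = 17/3.
Need 4ⁿ ≥ 17/3 ÷ (1675/6622) = 112574/5025.
4² = 16 falls short of 112574/5025 but 4³ = 64 reaches it, so n = 3.

3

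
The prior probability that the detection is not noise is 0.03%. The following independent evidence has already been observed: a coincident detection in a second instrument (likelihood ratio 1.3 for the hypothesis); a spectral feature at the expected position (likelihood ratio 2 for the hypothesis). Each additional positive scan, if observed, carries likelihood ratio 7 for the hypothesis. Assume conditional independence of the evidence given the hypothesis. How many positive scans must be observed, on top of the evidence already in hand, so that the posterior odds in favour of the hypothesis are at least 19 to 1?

6

Prior odds = 0.0003/0.9997 = 3/9997.
Combined Bayes factor of the evidence already in hand = 1.3 × 2 = 2.6.
Odds after that evidence = (3/9997) × 2.6 = 3/3845.
Target odds = 19.
Need 7ⁿ ≥ 19 ÷ (3/3845) = 73055/3.
7⁵ = 16807 falls short of 73055/3 but 7⁶ = 117649 reaches it, so n = 6.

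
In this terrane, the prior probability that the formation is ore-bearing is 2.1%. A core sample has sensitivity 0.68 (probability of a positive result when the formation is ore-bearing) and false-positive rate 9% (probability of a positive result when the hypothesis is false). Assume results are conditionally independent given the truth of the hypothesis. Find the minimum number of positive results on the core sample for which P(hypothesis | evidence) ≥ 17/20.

Prior odds: 0.021 ÷ 0.979 = 21/979.
Likelihood ratio of a positive result = 0.68/0.09 = 68/9.
Target odds: 0.85 ÷ 0.15 = 17/3.
Need (21/979) × (68/9)ⁿ ≥ 17/3, i.e. (68/9)ⁿ ≥ 16643/63.
(68/9)² = 4624/81 falls short of 16643/63 but (68/9)³ = 314432/729 reaches it, so n = 3.

3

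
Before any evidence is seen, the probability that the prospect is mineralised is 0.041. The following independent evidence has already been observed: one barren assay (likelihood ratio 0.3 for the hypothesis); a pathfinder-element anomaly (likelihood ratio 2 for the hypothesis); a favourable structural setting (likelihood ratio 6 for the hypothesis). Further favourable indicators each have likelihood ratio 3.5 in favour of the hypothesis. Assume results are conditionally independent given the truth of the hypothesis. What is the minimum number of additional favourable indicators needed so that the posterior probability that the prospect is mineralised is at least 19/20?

4

Prior odds = 0.041/0.959 = 41/959.
Combined Bayes factor of the evidence already in hand = 0.3 × 2 × 6 = 3.6.
Odds after that evidence = (41/959) × 3.6 = 738/4795.
Target odds = 0.95/0.05 = 19.
Need 3.5ⁿ ≥ 19 ÷ (738/4795) = 91105/738.
3.5³ = 42.875 falls short of 91105/738 but 3.5⁴ = 150.0625 reaches it, so n = 4.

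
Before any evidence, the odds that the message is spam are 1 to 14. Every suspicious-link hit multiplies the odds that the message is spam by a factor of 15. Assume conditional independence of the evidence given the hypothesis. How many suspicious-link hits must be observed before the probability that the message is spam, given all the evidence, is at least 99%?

Prior odds = 1/14.
Likelihood ratio per suspicious-link hit = 15.
Target posterior odds = 0.99/0.01 = 99.
Require 15ⁿ ≥ 99 ÷ (1/14) = 1386.
15² = 225 falls short of 1386 but 15³ = 3375 reaches it, so n = 3.

3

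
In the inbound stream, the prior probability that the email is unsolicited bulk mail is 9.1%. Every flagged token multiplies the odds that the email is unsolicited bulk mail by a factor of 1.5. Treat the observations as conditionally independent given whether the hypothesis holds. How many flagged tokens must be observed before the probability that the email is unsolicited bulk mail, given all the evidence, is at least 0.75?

9

Prior odds: 0.091 ÷ 0.909 = 91/909.
Likelihood ratio per flagged token = 1.5.
Target odds: 0.75 ÷ 0.25 = 3.
Require 1.5ⁿ ≥ 3 ÷ (91/909) = 2727/91.
1.5⁸ = 25.62890625 falls short of 2727/91 but 1.5⁹ = 19683/512 reaches it, so n = 9.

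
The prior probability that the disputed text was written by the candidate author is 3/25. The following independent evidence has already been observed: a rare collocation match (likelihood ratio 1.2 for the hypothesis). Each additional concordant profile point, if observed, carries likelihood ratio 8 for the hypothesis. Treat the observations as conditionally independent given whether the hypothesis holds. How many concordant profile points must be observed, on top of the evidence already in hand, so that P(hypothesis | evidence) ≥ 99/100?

4

Prior odds = 0.12/0.88 = 3/22.
Bayes factor of the evidence already in hand = 1.2.
Odds after that evidence = (3/22) × 1.2 = 9/55.
Target odds = 0.99/0.01 = 99.
Need 8ⁿ ≥ 99 ÷ (9/55) = 605.
8³ = 512 falls short of 605 but 8⁴ = 4096 reaches it, so n = 4.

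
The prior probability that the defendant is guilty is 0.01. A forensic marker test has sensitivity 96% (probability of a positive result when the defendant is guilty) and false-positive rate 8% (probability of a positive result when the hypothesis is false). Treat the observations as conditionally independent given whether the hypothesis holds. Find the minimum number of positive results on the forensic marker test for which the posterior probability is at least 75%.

Prior odds = 0.01/0.99 = 1/99.
Likelihood ratio of a positive result = 0.96/0.08 = 12.
Target odds: 0.75 ÷ 0.25 = 3.
Require 12ⁿ ≥ 3 ÷ (1/99) = 297.
12² = 144 falls short of 297 but 12³ = 1728 reaches it, so n = 3.

3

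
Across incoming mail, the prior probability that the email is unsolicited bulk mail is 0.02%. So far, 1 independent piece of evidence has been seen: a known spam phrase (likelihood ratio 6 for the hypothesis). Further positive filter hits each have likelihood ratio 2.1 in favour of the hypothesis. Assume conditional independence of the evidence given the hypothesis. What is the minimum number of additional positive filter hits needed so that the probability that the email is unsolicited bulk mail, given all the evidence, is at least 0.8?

Prior odds = 0.0002/0.9998 = 1/4999.
Bayes factor of the evidence already in hand = 6.
Odds after that evidence = (1/4999) × 6 = 6/4999.
Target odds = 0.8/0.2 = 4.
Need 2.1ⁿ ≥ 4 ÷ (6/4999) = 9998/3.
2.1¹⁰ ≈1667.99 falls short of 9998/3 but 2.1¹¹ ≈3502.78 reaches it, so n = 11.

11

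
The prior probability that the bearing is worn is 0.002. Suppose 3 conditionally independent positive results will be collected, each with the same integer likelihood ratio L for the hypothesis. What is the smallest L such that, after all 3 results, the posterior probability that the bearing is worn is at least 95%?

22

Prior odds = 0.002/0.998 = 1/499.
Target odds = 0.95/0.05 = 19.
Need L³ ≥ 19 ÷ (1/499) = 9481.
21³ = 9261 < 9481 ≤ 10648 = 22³, so L = 22.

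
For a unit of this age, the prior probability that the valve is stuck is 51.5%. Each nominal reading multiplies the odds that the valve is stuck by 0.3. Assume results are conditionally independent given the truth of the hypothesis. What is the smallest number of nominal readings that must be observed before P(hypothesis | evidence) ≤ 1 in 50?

4

Prior odds: 0.515 ÷ 0.485 = 103/97.
Likelihood ratio per nominal reading = 0.3.
Target odds: 0.02 ÷ 0.98 = 1/49.
Require 0.3ⁿ ≤ 1/49 ÷ (103/97) = 97/5047.
0.3³ = 0.027 is still above 97/5047 but 0.3⁴ = 0.0081 is at or below it, so n = 4.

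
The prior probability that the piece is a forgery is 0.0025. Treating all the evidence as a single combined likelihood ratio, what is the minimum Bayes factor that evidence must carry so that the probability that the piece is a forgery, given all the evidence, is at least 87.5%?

2793

Prior odds = 0.0025/0.9975 = 1/399.
Target odds = 0.875/0.125 = 7.
Required Bayes factor = 7 ÷ (1/399) = 2793.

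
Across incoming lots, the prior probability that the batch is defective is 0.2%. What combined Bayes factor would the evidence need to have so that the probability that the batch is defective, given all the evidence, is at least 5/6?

Prior odds = 0.002/0.998 = 1/499.
Target odds = (5/6)/(1/6) = 5.
Required Bayes factor = 5 ÷ (1/499) = 2495.

2495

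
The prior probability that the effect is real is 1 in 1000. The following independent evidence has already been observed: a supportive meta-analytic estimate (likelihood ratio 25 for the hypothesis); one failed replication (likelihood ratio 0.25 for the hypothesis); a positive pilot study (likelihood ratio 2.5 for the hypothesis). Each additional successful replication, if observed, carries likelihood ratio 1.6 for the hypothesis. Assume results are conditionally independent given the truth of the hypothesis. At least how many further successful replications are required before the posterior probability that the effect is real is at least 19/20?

Prior odds = 0.001/0.999 = 1/999.
Combined Bayes factor of the evidence already in hand = 25 × 0.25 × 2.5 = 15.625.
Odds after that evidence = (1/999) × 15.625 = 125/7992.
Target odds = 0.95/0.05 = 19.
Need 1.6ⁿ ≥ 19 ÷ (125/7992) = 1214.784.
1.6¹⁵ ≈1152.92 falls short of 1214.784 but 1.6¹⁶ ≈1844.67 reaches it, so n = 16.

16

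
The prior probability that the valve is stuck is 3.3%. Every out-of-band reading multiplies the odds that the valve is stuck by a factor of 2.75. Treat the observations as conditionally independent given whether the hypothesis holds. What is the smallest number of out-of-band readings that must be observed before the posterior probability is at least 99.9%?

11

Prior odds = 0.033/0.967 = 33/967.
Likelihood ratio per out-of-band reading = 2.75.
Target posterior odds = 0.999/0.001 = 999.
Need (33/967) × 2.75ⁿ ≥ 999, i.e. 2.75ⁿ ≥ 322011/11.
2.75¹⁰ ≈24735.9 falls short of 322011/11 but 2.75¹¹ ≈68023.6 reaches it, so n = 11.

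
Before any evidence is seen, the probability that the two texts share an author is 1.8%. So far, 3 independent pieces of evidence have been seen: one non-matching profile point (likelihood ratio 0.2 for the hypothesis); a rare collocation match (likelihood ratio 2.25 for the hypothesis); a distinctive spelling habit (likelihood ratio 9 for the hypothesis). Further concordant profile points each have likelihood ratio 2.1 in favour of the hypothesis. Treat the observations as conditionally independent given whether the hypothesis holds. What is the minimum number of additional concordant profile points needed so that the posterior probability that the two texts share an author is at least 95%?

Prior odds = 0.018/0.982 = 9/491.
Combined Bayes factor of the evidence already in hand = 0.2 × 2.25 × 9 = 4.05.
Odds after that evidence = (9/491) × 4.05 = 729/9820.
Target odds = 0.95/0.05 = 19.
Need 2.1ⁿ ≥ 19 ÷ (729/9820) = 186580/729.
2.1⁷ ≈180.109 falls short of 186580/729 but 2.1⁸ ≈378.229 reaches it, so n = 8.

8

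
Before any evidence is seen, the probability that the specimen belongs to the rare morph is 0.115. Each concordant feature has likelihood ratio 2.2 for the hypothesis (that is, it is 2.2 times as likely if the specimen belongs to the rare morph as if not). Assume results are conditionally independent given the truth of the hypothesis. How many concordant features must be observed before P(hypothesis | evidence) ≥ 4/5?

Prior odds: 0.115 ÷ 0.885 = 23/177.
Likelihood ratio per concordant feature = 2.2.
Target posterior odds = 0.8/0.2 = 4.
Require 2.2ⁿ ≥ 4 ÷ (23/177) = 708/23.
2.2⁴ = 23.4256 falls short of 708/23 but 2.2⁵ = 51.53632 reaches it, so n = 5.

5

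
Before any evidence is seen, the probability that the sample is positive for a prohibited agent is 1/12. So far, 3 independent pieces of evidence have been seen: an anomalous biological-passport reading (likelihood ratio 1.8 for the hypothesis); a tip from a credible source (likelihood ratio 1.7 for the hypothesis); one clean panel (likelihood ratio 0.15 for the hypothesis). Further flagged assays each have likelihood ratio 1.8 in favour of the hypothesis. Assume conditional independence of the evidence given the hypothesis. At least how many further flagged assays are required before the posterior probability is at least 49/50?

13

Prior odds = (1/12)/(11/12) = 1/11.
Combined Bayes factor of the evidence already in hand = 1.8 × 1.7 × 0.15 = 0.459.
Odds after that evidence = (1/11) × 0.459 = 459/11000.
Target odds = 0.98/0.02 = 49.
Need 1.8ⁿ ≥ 49 ÷ (459/11000) = 539000/459.
1.8¹² ≈1156.83 falls short of 539000/459 but 1.8¹³ ≈2082.3 reaches it, so n = 13.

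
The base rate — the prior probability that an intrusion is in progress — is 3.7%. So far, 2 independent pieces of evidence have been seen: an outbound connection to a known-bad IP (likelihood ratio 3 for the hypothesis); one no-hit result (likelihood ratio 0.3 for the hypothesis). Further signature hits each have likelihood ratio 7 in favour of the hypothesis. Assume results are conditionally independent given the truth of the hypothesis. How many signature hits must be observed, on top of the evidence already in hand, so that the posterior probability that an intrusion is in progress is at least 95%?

4

Prior odds = 0.037/0.963 = 37/963.
Combined Bayes factor of the evidence already in hand = 3 × 0.3 = 0.9.
Odds after that evidence = (37/963) × 0.9 = 37/1070.
Target odds = 0.95/0.05 = 19.
Need 7ⁿ ≥ 19 ÷ (37/1070) = 20330/37.
7³ = 343 falls short of 20330/37 but 7⁴ = 2401 reaches it, so n = 4.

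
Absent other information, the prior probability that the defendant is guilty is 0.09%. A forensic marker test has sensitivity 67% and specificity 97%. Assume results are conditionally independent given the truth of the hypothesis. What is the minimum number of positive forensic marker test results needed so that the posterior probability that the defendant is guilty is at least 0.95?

Prior odds: 0.0009 ÷ 0.9991 = 9/9991.
False-positive rate = 1 − 0.97 = 0.03; likelihood ratio of a positive = 0.67/0.03 = 67/3.
Target odds: 0.95 ÷ 0.05 = 19.
Require (67/3)ⁿ ≥ 19 ÷ (9/9991) = 189829/9.
(67/3)³ = 300763/27 falls short of 189829/9 but (67/3)⁴ = 20151121/81 reaches it, so n = 4.

4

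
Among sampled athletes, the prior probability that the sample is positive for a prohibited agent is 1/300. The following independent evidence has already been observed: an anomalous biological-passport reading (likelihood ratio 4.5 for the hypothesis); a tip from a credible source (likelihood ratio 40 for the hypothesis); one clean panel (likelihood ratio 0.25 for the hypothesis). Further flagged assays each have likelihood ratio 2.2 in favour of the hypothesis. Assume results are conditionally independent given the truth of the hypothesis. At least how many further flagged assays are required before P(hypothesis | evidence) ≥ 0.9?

6

Prior odds = (1/300)/(299/300) = 1/299.
Combined Bayes factor of the evidence already in hand = 4.5 × 40 × 0.25 = 45.
Odds after that evidence = (1/299) × 45 = 45/299.
Target odds = 0.9/0.1 = 9.
Need 2.2ⁿ ≥ 9 ÷ (45/299) = 59.8.
2.2⁵ = 51.53632 falls short of 59.8 but 2.2⁶ = 1771561/15625 reaches it, so n = 6.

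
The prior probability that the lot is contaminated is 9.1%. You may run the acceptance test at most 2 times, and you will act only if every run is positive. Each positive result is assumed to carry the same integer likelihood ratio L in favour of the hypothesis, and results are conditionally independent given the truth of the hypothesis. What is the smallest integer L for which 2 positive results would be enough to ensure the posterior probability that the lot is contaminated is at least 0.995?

45

Prior odds = 0.091/0.909 = 91/909.
Target odds = 0.995/0.005 = 199.
Need L² ≥ 199 ÷ (91/909) = 180891/91.
44² = 1936 < 180891/91 ≤ 2025 = 45², so L = 45.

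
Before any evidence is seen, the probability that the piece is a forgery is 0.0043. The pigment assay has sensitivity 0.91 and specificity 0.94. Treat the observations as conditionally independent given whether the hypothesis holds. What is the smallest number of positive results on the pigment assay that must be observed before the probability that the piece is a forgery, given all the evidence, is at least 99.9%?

Prior odds = 0.0043/0.9957 = 43/9957.
False-positive rate = 1 − 0.94 = 0.06; likelihood ratio of a positive = 0.91/0.06 = 91/6.
Target odds: 0.999 ÷ 0.001 = 999.
Need (43/9957) × (91/6)ⁿ ≥ 999, i.e. (91/6)ⁿ ≥ 9947043/43.
(91/6)⁴ = 68574961/1296 falls short of 9947043/43 but (91/6)⁵ ≈802510 reaches it, so n = 5.

5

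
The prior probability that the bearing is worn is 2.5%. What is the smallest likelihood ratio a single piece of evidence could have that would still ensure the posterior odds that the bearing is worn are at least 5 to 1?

195

Prior odds = 0.025/0.975 = 1/39.
Target odds = 5.
Required Bayes factor = 5 ÷ (1/39) = 195.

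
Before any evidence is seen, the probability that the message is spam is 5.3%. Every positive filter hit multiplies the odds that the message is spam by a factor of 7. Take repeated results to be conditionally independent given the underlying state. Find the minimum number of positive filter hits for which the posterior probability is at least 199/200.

5

Prior odds: 0.053 ÷ 0.947 = 53/947.
Likelihood ratio per positive filter hit = 7.
Target odds: 0.995 ÷ 0.005 = 199.
Require 7ⁿ ≥ 199 ÷ (53/947) = 188453/53.
7⁴ = 2401 falls short of 188453/53 but 7⁵ = 16807 reaches it, so n = 5.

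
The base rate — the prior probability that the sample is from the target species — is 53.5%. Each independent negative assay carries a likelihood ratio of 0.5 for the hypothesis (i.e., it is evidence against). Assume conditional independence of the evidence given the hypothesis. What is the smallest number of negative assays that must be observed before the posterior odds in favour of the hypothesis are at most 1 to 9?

4

Prior odds = 0.535/0.465 = 107/93.
Likelihood ratio per negative assay = 0.5.
Target odds = 1/9.
Need (107/93) × 0.5ⁿ ≤ 1/9, i.e. 0.5ⁿ ≤ 31/321.
0.5³ = 0.125 is still above 31/321 but 0.5⁴ = 0.0625 is at or below it, so n = 4.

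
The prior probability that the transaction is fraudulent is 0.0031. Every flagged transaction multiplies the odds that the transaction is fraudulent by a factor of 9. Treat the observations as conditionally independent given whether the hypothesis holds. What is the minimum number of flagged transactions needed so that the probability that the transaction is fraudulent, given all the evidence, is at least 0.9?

4

Prior odds = 0.0031/0.9969 = 31/9969.
Likelihood ratio per flagged transaction = 9.
Target posterior odds = 0.9/0.1 = 9.
Require 9ⁿ ≥ 9 ÷ (31/9969) = 89721/31.
9³ = 729 falls short of 89721/31 but 9⁴ = 6561 reaches it, so n = 4.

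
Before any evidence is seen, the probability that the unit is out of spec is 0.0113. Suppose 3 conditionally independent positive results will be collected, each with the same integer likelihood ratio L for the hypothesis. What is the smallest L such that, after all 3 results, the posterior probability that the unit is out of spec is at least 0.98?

Prior odds = 0.0113/0.9887 = 113/9887.
Target odds = 0.98/0.02 = 49.
Need L³ ≥ 49 ÷ (113/9887) = 484463/113.
16³ = 4096 < 484463/113 ≤ 4913 = 17³, so L = 17.

17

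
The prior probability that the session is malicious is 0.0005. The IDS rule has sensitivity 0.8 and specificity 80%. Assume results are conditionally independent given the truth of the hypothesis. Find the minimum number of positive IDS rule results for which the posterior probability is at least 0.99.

9

Prior odds = 0.0005/0.9995 = 1/1999.
False-positive rate = 1 − 0.8 = 0.2; likelihood ratio of a positive = 0.8/0.2 = 4.
Target odds: 0.99 ÷ 0.01 = 99.
Require 4ⁿ ≥ 99 ÷ (1/1999) = 197901.
4⁸ = 65536 falls short of 197901 but 4⁹ = 262144 reaches it, so n = 9.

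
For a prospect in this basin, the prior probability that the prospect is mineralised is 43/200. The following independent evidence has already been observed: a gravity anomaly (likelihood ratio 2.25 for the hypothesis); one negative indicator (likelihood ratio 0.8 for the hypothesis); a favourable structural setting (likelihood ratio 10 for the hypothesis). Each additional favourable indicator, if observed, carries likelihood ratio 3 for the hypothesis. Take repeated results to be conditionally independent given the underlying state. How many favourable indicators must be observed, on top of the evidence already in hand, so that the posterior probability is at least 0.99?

3

Prior odds = 0.215/0.785 = 43/157.
Combined Bayes factor of the evidence already in hand = 2.25 × 0.8 × 10 = 18.
Odds after that evidence = (43/157) × 18 = 774/157.
Target odds = 0.99/0.01 = 99.
Need 3ⁿ ≥ 99 ÷ (774/157) = 1727/86.
3² = 9 falls short of 1727/86 but 3³ = 27 reaches it, so n = 3.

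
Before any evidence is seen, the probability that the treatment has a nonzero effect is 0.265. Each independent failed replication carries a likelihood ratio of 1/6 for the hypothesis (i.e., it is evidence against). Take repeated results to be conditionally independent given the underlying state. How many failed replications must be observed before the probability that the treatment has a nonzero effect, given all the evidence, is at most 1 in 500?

3

Prior odds: 0.265 ÷ 0.735 = 53/147.
Likelihood ratio per failed replication = 1/6.
Target odds: 0.002 ÷ 0.998 = 1/499.
Require (1/6)ⁿ ≤ 1/499 ÷ (53/147) = 147/26447.
(1/6)² = 1/36 is still above 147/26447 but (1/6)³ = 1/216 is at or below it, so n = 3.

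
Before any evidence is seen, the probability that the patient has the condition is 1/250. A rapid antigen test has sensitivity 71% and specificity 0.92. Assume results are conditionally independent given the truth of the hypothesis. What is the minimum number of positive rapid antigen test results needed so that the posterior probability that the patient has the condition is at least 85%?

Prior odds = 0.004/0.996 = 1/249.
False-positive rate = 1 − 0.92 = 0.08; likelihood ratio of a positive = 0.71/0.08 = 8.875.
Target posterior odds = 0.85/0.15 = 17/3.
Require 8.875ⁿ ≥ 17/3 ÷ (1/249) = 1411.
8.875³ = 357911/512 falls short of 1411 but 8.875⁴ = 25411681/4096 reaches it, so n = 4.

4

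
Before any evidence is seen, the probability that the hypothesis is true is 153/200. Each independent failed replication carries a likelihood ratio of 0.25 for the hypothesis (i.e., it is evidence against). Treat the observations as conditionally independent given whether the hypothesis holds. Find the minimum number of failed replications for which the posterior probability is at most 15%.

3

Prior odds = 0.765/0.235 = 153/47.
Likelihood ratio per failed replication = 0.25.
Target odds: 0.15 ÷ 0.85 = 3/17.
Require 0.25ⁿ ≤ 3/17 ÷ (153/47) = 47/867.
0.25² = 0.0625 is still above 47/867 but 0.25³ = 0.015625 is at or below it, so n = 3.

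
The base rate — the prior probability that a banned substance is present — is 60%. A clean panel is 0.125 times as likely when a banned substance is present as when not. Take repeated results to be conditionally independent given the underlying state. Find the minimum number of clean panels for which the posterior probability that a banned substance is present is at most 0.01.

3

Prior odds = 0.6/0.4 = 1.5.
Likelihood ratio per clean panel = 0.125.
Target posterior odds = 0.01/0.99 = 1/99.
Need 1.5 × 0.125ⁿ ≤ 1/99, i.e. 0.125ⁿ ≤ 2/297.
0.125² = 0.015625 is still above 2/297 but 0.125³ = 0.001953125 is at or below it, so n = 3.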